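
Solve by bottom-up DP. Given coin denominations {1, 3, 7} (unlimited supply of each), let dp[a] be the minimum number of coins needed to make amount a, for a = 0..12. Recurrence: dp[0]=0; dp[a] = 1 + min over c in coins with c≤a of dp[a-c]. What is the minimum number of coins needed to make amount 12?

 a  0  1  2  3  4  5  6  7  8  9 10 11 12
dp  0  1  2  1  2  3  2  1  2  3  2  3  4

4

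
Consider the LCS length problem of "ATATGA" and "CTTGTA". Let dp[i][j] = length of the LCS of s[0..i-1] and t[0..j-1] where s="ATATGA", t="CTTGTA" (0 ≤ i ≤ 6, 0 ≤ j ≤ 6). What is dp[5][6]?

3

   ''  C  T  T  G  T  A
''  0  0  0  0  0  0  0
 A  0  0  0  0  0  0  1
 T  0  0  1  1  1  1  1
 A  0  0  1  1  1  1  2
 T  0  0  1  2  2  2  2
 G  0  0  1  2  3  3  3
 A  0  0  1  2  3  3  4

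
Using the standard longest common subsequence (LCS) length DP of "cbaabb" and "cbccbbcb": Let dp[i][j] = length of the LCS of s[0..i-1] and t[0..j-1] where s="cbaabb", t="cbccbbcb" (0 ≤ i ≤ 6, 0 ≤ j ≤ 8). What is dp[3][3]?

   ''  c  b  c  c  b  b  c  b
''  0  0  0  0  0  0  0  0  0
 c  0  1  1  1  1  1  1  1  1
 b  0  1  2  2  2  2  2  2  2
 a  0  1  2  2  2  2  2  2  2
 a  0  1  2  2  2  2  2  2  2
 b  0  1  2  2  2  3  3  3  3
 b  0  1  2  2  2  3  4  4  4

2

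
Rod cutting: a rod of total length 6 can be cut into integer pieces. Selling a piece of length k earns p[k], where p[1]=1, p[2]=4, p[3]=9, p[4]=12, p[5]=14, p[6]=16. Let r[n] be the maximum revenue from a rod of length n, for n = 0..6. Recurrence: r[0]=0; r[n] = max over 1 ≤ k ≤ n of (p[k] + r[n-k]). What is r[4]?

12

   n    0    1    2    3    4    5    6
r[n]    0    1    4    9   12   14   18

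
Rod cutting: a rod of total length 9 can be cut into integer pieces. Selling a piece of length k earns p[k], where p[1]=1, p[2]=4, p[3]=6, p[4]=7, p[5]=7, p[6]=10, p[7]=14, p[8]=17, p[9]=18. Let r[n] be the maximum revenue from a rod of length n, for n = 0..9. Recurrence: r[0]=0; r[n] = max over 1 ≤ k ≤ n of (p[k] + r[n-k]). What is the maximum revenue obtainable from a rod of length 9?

   n    0    1    2    3    4    5    6    7    8    9
r[n]    0    1    4    6    8   10   12   14   17   18

18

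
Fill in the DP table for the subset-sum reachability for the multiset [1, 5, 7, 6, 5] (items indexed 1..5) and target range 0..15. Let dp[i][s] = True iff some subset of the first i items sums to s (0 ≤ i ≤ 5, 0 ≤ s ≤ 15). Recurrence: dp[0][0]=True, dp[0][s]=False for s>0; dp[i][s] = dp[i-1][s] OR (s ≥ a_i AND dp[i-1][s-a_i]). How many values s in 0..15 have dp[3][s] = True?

i\s   0   1   2   3   4   5   6   7   8   9  10  11  12  13  14  15
  0   T   F   F   F   F   F   F   F   F   F   F   F   F   F   F   F
  1   T   T   F   F   F   F   F   F   F   F   F   F   F   F   F   F
  2   T   T   F   F   F   T   T   F   F   F   F   F   F   F   F   F
  3   T   T   F   F   F   T   T   T   T   F   F   F   T   T   F   F
  4   T   T   F   F   F   T   T   T   T   F   F   T   T   T   T   F
  5   T   T   F   F   F   T   T   T   T   F   T   T   T   T   T   F

8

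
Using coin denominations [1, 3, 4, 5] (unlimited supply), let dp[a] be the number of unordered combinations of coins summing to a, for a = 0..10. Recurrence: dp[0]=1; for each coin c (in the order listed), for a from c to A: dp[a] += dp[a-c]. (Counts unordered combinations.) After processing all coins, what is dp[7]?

after  coin     0     1     2     3     4     5     6     7     8     9    10
          1     1     1     1     1     1     1     1     1     1     1     1
          3     1     1     1     2     2     2     3     3     3     4     4
          4     1     1     1     2     3     3     4     5     6     7     8
          5     1     1     1     2     3     4     5     6     8    10    12

6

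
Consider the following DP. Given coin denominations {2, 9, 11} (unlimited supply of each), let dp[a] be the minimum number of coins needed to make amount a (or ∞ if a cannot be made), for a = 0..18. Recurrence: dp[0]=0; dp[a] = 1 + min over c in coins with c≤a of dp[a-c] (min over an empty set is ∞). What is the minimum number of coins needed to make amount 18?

2

 a  0  1  2  3  4  5  6  7  8  9 10 11 12 13 14 15 16 17 18
dp  0  -  1  -  2  -  3  -  4  1  5  1  6  2  7  3  8  4  2
(- denotes ∞ / unreachable)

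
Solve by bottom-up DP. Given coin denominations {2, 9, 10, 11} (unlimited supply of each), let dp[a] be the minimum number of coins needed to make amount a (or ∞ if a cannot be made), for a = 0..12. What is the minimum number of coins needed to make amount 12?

 a  0  1  2  3  4  5  6  7  8  9 10 11 12
dp  0  -  1  -  2  -  3  -  4  1  1  1  2
(- denotes ∞ / unreachable)

2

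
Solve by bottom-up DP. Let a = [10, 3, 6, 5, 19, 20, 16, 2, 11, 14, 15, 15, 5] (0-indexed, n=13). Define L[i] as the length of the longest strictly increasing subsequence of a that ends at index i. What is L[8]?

3

   i    0    1    2    3    4    5    6    7    8    9   10   11   12
a[i]   10    3    6    5   19   20   16    2   11   14   15   15    5
L[i]    1    1    2    2    3    4    3    1    3    4    5    5    2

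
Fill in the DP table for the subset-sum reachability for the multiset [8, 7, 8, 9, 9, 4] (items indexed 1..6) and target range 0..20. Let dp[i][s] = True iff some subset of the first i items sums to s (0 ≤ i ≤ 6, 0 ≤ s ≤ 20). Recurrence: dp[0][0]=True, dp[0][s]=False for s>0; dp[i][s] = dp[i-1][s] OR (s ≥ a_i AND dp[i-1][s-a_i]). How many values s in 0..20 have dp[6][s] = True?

i\s   0   1   2   3   4   5   6   7   8   9  10  11  12  13  14  15  16  17  18  19  20
  0   T   F   F   F   F   F   F   F   F   F   F   F   F   F   F   F   F   F   F   F   F
  1   T   F   F   F   F   F   F   F   T   F   F   F   F   F   F   F   F   F   F   F   F
  2   T   F   F   F   F   F   F   T   T   F   F   F   F   F   F   T   F   F   F   F   F
  3   T   F   F   F   F   F   F   T   T   F   F   F   F   F   F   T   T   F   F   F   F
  4   T   F   F   F   F   F   F   T   T   T   F   F   F   F   F   T   T   T   F   F   F
  5   T   F   F   F   F   F   F   T   T   T   F   F   F   F   F   T   T   T   T   F   F
  6   T   F   F   F   T   F   F   T   T   T   F   T   T   T   F   T   T   T   T   T   T

14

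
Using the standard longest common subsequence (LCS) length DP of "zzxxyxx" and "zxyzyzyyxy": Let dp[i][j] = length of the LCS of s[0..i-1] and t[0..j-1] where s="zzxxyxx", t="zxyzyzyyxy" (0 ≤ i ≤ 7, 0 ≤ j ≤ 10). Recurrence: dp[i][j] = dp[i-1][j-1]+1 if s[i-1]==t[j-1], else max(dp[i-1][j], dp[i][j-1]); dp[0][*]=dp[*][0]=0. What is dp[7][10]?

   ''  z  x  y  z  y  z  y  y  x  y
''  0  0  0  0  0  0  0  0  0  0  0
 z  0  1  1  1  1  1  1  1  1  1  1
 z  0  1  1  1  2  2  2  2  2  2  2
 x  0  1  2  2  2  2  2  2  2  3  3
 x  0  1  2  2  2  2  2  2  2  3  3
 y  0  1  2  3  3  3  3  3  3  3  4
 x  0  1  2  3  3  3  3  3  3  4  4
 x  0  1  2  3  3  3  3  3  3  4  4

4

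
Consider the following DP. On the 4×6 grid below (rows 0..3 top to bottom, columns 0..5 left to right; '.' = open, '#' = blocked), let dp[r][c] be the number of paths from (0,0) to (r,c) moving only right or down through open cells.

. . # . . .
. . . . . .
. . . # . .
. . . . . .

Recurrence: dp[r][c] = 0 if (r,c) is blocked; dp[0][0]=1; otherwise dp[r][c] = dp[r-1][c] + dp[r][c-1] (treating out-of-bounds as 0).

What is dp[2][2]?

r\c   0   1   2   3   4   5
  0   1   1   0   0   0   0
  1   1   2   2   2   2   2
  2   1   3   5   0   2   4
  3   1   4   9   9  11  15

5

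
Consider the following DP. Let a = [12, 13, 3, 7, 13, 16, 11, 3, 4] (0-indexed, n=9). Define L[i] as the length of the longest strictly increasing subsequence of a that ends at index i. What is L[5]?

   i    0    1    2    3    4    5    6    7    8
a[i]   12   13    3    7   13   16   11    3    4
L[i]    1    2    1    2    3    4    3    1    2

4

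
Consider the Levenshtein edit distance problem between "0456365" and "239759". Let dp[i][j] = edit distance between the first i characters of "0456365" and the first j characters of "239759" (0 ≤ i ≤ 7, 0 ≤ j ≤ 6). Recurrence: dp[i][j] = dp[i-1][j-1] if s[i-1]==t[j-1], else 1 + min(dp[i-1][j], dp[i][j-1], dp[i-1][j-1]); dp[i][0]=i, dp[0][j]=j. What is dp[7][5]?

   ''  2  3  9  7  5  9
''  0  1  2  3  4  5  6
 0  1  1  2  3  4  5  6
 4  2  2  2  3  4  5  6
 5  3  3  3  3  4  4  5
 6  4  4  4  4  4  5  5
 3  5  5  4  5  5  5  6
 6  6  6  5  5  6  6  6
 5  7  7  6  6  6  6  7

6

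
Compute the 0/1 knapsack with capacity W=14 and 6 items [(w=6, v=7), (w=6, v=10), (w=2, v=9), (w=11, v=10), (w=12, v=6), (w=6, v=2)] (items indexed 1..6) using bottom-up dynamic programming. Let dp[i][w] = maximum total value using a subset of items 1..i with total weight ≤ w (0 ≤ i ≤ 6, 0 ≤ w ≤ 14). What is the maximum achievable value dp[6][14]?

i\w   0   1   2   3   4   5   6   7   8   9  10  11  12  13  14
  0   0   0   0   0   0   0   0   0   0   0   0   0   0   0   0
  1   0   0   0   0   0   0   7   7   7   7   7   7   7   7   7
  2   0   0   0   0   0   0  10  10  10  10  10  10  17  17  17
  3   0   0   9   9   9   9  10  10  19  19  19  19  19  19  26
  4   0   0   9   9   9   9  10  10  19  19  19  19  19  19  26
  5   0   0   9   9   9   9  10  10  19  19  19  19  19  19  26
  6   0   0   9   9   9   9  10  10  19  19  19  19  19  19  26

26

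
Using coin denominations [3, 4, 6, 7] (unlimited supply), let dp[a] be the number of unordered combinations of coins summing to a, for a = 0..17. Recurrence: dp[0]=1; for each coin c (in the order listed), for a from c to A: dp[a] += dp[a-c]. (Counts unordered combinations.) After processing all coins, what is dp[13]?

4

after  coin     0     1     2     3     4     5     6     7     8     9    10    11    12    13    14    15    16    17
          3     1     0     0     1     0     0     1     0     0     1     0     0     1     0     0     1     0     0
          4     1     0     0     1     1     0     1     1     1     1     1     1     2     1     1     2     2     1
          6     1     0     0     1     1     0     2     1     1     2     2     1     4     2     2     4     4     2
          7     1     0     0     1     1     0     2     2     1     2     3     2     4     4     4     5     6     5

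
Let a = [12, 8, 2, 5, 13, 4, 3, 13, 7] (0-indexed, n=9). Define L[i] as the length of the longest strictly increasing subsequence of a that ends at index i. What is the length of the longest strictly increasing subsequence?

   i    0    1    2    3    4    5    6    7    8
a[i]   12    8    2    5   13    4    3   13    7
L[i]    1    1    1    2    3    2    2    3    3

3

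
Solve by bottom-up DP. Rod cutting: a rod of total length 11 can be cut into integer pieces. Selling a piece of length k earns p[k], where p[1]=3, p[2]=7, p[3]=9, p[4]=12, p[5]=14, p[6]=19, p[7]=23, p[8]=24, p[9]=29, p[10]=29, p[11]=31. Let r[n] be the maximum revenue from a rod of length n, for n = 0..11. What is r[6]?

   n    0    1    2    3    4    5    6    7    8    9   10   11
r[n]    0    3    7   10   14   17   21   24   28   31   35   38

21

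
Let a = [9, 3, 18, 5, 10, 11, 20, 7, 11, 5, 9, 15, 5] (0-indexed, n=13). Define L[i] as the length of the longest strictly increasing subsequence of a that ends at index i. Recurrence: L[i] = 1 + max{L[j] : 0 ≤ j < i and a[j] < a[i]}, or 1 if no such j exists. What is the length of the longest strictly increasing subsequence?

5

   i    0    1    2    3    4    5    6    7    8    9   10   11   12
a[i]    9    3   18    5   10   11   20    7   11    5    9   15    5
L[i]    1    1    2    2    3    4    5    3    4    2    4    5    2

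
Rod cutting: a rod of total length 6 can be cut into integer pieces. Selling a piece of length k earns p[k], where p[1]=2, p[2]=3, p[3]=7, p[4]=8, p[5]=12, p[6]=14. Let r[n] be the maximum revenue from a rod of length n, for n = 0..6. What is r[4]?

   n    0    1    2    3    4    5    6
r[n]    0    2    4    7    9   12   14

9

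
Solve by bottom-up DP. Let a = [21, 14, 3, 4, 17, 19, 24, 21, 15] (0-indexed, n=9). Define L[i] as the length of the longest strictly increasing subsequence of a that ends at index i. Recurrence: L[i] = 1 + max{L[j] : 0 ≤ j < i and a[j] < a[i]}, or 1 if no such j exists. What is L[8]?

3

   i    0    1    2    3    4    5    6    7    8
a[i]   21   14    3    4   17   19   24   21   15
L[i]    1    1    1    2    3    4    5    5    3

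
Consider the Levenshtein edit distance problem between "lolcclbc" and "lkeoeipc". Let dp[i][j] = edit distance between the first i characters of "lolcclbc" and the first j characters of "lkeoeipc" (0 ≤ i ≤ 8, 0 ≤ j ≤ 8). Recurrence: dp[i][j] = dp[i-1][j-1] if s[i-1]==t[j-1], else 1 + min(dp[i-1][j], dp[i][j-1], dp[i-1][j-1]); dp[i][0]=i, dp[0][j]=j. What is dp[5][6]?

   ''  l  k  e  o  e  i  p  c
''  0  1  2  3  4  5  6  7  8
 l  1  0  1  2  3  4  5  6  7
 o  2  1  1  2  2  3  4  5  6
 l  3  2  2  2  3  3  4  5  6
 c  4  3  3  3  3  4  4  5  5
 c  5  4  4  4  4  4  5  5  5
 l  6  5  5  5  5  5  5  6  6
 b  7  6  6  6  6  6  6  6  7
 c  8  7  7  7  7  7  7  7  6

5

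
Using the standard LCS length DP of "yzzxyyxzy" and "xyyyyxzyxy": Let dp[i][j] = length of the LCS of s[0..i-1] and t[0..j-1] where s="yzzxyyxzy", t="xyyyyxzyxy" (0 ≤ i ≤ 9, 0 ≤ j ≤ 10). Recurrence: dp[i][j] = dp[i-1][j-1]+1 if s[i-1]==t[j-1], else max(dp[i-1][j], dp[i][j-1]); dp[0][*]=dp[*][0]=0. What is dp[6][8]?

   ''  x  y  y  y  y  x  z  y  x  y
''  0  0  0  0  0  0  0  0  0  0  0
 y  0  0  1  1  1  1  1  1  1  1  1
 z  0  0  1  1  1  1  1  2  2  2  2
 z  0  0  1  1  1  1  1  2  2  2  2
 x  0  1  1  1  1  1  2  2  2  3  3
 y  0  1  2  2  2  2  2  2  3  3  4
 y  0  1  2  3  3  3  3  3  3  3  4
 x  0  1  2  3  3  3  4  4  4  4  4
 z  0  1  2  3  3  3  4  5  5  5  5
 y  0  1  2  3  4  4  4  5  6  6  6

3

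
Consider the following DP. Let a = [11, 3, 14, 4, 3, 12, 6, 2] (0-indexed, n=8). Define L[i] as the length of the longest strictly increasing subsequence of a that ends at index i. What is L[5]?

   i    0    1    2    3    4    5    6    7
a[i]   11    3   14    4    3   12    6    2
L[i]    1    1    2    2    1    3    3    1

3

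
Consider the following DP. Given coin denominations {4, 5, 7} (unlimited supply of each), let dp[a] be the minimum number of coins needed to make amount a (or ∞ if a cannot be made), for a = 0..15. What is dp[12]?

 a  0  1  2  3  4  5  6  7  8  9 10 11 12 13 14 15
dp  0  -  -  -  1  1  -  1  2  2  2  2  2  3  2  3
(- denotes ∞ / unreachable)

2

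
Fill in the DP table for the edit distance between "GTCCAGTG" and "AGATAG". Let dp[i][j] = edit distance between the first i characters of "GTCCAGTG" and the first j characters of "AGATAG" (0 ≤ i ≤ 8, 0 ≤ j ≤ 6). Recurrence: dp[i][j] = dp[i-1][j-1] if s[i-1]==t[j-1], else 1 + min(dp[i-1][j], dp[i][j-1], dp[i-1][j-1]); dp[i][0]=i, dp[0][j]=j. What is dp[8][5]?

   ''  A  G  A  T  A  G
''  0  1  2  3  4  5  6
 G  1  1  1  2  3  4  5
 T  2  2  2  2  2  3  4
 C  3  3  3  3  3  3  4
 C  4  4  4  4  4  4  4
 A  5  4  5  4  5  4  5
 G  6  5  4  5  5  5  4
 T  7  6  5  5  5  6  5
 G  8  7  6  6  6  6  6

6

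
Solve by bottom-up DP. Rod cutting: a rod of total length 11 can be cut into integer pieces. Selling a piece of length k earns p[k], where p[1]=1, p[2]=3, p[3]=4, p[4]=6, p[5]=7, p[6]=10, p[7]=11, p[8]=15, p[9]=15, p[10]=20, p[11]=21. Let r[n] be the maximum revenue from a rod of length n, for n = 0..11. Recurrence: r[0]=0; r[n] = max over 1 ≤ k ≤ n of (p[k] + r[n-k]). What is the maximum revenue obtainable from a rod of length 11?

   n    0    1    2    3    4    5    6    7    8    9   10   11
r[n]    0    1    3    4    6    7   10   11   15   16   20   21

21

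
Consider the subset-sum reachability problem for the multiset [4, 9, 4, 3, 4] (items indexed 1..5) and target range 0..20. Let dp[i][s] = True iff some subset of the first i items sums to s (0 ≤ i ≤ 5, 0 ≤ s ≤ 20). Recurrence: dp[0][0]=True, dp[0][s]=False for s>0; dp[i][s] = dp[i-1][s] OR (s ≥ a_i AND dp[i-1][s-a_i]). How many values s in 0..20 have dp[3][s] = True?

i\s   0   1   2   3   4   5   6   7   8   9  10  11  12  13  14  15  16  17  18  19  20
  0   T   F   F   F   F   F   F   F   F   F   F   F   F   F   F   F   F   F   F   F   F
  1   T   F   F   F   T   F   F   F   F   F   F   F   F   F   F   F   F   F   F   F   F
  2   T   F   F   F   T   F   F   F   F   T   F   F   F   T   F   F   F   F   F   F   F
  3   T   F   F   F   T   F   F   F   T   T   F   F   F   T   F   F   F   T   F   F   F
  4   T   F   F   T   T   F   F   T   T   T   F   T   T   T   F   F   T   T   F   F   T
  5   T   F   F   T   T   F   F   T   T   T   F   T   T   T   F   T   T   T   F   F   T

6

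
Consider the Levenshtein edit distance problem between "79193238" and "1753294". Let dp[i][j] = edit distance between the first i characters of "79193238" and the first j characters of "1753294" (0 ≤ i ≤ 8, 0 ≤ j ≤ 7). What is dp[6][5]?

   ''  1  7  5  3  2  9  4
''  0  1  2  3  4  5  6  7
 7  1  1  1  2  3  4  5  6
 9  2  2  2  2  3  4  4  5
 1  3  2  3  3  3  4  5  5
 9  4  3  3  4  4  4  4  5
 3  5  4  4  4  4  5  5  5
 2  6  5  5  5  5  4  5  6
 3  7  6  6  6  5  5  5  6
 8  8  7  7  7  6  6  6  6

4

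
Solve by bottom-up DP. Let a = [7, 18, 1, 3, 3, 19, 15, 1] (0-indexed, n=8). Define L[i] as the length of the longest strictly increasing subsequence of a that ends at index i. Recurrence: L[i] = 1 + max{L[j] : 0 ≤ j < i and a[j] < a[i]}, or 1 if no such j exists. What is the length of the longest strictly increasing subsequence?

3

   i    0    1    2    3    4    5    6    7
a[i]    7   18    1    3    3   19   15    1
L[i]    1    2    1    2    2    3    3    1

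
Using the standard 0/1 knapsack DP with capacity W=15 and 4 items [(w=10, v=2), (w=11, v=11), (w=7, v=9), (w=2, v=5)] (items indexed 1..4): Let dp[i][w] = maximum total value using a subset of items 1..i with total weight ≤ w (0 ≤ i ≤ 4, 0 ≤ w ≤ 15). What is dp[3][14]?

i\w   0   1   2   3   4   5   6   7   8   9  10  11  12  13  14  15
  0   0   0   0   0   0   0   0   0   0   0   0   0   0   0   0   0
  1   0   0   0   0   0   0   0   0   0   0   2   2   2   2   2   2
  2   0   0   0   0   0   0   0   0   0   0   2  11  11  11  11  11
  3   0   0   0   0   0   0   0   9   9   9   9  11  11  11  11  11
  4   0   0   5   5   5   5   5   9   9  14  14  14  14  16  16  16

11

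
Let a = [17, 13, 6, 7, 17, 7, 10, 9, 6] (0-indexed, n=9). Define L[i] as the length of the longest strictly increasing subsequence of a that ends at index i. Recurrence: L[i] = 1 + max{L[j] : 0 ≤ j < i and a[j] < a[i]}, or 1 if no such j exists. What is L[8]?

   i    0    1    2    3    4    5    6    7    8
a[i]   17   13    6    7   17    7   10    9    6
L[i]    1    1    1    2    3    2    3    3    1

1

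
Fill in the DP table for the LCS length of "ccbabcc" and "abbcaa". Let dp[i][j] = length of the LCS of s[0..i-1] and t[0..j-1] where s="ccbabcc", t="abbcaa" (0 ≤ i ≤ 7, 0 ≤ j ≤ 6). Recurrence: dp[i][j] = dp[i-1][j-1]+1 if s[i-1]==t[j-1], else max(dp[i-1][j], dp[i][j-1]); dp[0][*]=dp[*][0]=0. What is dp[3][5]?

   ''  a  b  b  c  a  a
''  0  0  0  0  0  0  0
 c  0  0  0  0  1  1  1
 c  0  0  0  0  1  1  1
 b  0  0  1  1  1  1  1
 a  0  1  1  1  1  2  2
 b  0  1  2  2  2  2  2
 c  0  1  2  2  3  3  3
 c  0  1  2  2  3  3  3

1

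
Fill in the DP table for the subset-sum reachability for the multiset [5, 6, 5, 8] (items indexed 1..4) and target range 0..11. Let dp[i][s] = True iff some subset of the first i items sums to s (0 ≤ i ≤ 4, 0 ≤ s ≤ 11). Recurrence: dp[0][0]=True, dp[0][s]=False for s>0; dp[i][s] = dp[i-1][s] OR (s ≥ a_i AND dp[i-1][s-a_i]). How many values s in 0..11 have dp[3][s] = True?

i\s   0   1   2   3   4   5   6   7   8   9  10  11
  0   T   F   F   F   F   F   F   F   F   F   F   F
  1   T   F   F   F   F   T   F   F   F   F   F   F
  2   T   F   F   F   F   T   T   F   F   F   F   T
  3   T   F   F   F   F   T   T   F   F   F   T   T
  4   T   F   F   F   F   T   T   F   T   F   T   T

5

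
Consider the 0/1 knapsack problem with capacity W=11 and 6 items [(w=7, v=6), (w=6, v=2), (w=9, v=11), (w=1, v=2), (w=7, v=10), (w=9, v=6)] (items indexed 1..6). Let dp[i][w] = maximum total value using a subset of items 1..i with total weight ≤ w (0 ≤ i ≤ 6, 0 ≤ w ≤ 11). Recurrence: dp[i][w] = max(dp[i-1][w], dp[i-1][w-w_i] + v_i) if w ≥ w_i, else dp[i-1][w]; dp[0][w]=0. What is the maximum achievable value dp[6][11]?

i\w   0   1   2   3   4   5   6   7   8   9  10  11
  0   0   0   0   0   0   0   0   0   0   0   0   0
  1   0   0   0   0   0   0   0   6   6   6   6   6
  2   0   0   0   0   0   0   2   6   6   6   6   6
  3   0   0   0   0   0   0   2   6   6  11  11  11
  4   0   2   2   2   2   2   2   6   8  11  13  13
  5   0   2   2   2   2   2   2  10  12  12  13  13
  6   0   2   2   2   2   2   2  10  12  12  13  13

13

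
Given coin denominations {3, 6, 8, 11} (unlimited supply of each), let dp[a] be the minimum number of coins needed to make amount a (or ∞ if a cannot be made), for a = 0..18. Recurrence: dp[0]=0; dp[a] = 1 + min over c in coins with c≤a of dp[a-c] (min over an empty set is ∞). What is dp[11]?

 a  0  1  2  3  4  5  6  7  8  9 10 11 12 13 14 15 16 17 18
dp  0  -  -  1  -  -  1  -  1  2  -  1  2  -  2  3  2  2  3
(- denotes ∞ / unreachable)

1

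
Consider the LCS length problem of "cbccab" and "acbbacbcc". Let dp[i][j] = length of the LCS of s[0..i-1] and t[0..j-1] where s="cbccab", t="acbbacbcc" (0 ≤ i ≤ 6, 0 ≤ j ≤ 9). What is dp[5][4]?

2

   ''  a  c  b  b  a  c  b  c  c
''  0  0  0  0  0  0  0  0  0  0
 c  0  0  1  1  1  1  1  1  1  1
 b  0  0  1  2  2  2  2  2  2  2
 c  0  0  1  2  2  2  3  3  3  3
 c  0  0  1  2  2  2  3  3  4  4
 a  0  1  1  2  2  3  3  3  4  4
 b  0  1  1  2  3  3  3  4  4  4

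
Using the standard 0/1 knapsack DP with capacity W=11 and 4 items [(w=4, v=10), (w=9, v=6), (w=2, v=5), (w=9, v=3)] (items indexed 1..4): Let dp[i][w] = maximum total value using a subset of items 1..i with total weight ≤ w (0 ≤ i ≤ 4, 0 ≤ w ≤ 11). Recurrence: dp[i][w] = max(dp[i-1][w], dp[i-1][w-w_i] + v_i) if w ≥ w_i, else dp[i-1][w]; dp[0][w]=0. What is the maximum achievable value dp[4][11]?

15

i\w   0   1   2   3   4   5   6   7   8   9  10  11
  0   0   0   0   0   0   0   0   0   0   0   0   0
  1   0   0   0   0  10  10  10  10  10  10  10  10
  2   0   0   0   0  10  10  10  10  10  10  10  10
  3   0   0   5   5  10  10  15  15  15  15  15  15
  4   0   0   5   5  10  10  15  15  15  15  15  15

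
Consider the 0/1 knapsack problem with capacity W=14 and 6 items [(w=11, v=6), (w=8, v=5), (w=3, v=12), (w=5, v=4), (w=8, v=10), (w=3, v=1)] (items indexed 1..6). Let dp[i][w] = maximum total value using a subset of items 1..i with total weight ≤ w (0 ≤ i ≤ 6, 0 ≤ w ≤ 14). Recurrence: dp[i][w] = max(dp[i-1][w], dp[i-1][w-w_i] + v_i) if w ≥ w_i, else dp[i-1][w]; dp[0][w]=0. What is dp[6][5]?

i\w   0   1   2   3   4   5   6   7   8   9  10  11  12  13  14
  0   0   0   0   0   0   0   0   0   0   0   0   0   0   0   0
  1   0   0   0   0   0   0   0   0   0   0   0   6   6   6   6
  2   0   0   0   0   0   0   0   0   5   5   5   6   6   6   6
  3   0   0   0  12  12  12  12  12  12  12  12  17  17  17  18
  4   0   0   0  12  12  12  12  12  16  16  16  17  17  17  18
  5   0   0   0  12  12  12  12  12  16  16  16  22  22  22  22
  6   0   0   0  12  12  12  13  13  16  16  16  22  22  22  23

12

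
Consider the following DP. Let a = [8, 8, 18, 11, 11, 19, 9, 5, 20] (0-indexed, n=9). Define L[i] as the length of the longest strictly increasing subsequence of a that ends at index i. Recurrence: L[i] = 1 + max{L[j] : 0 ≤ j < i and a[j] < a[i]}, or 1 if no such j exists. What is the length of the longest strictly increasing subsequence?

   i    0    1    2    3    4    5    6    7    8
a[i]    8    8   18   11   11   19    9    5   20
L[i]    1    1    2    2    2    3    2    1    4

4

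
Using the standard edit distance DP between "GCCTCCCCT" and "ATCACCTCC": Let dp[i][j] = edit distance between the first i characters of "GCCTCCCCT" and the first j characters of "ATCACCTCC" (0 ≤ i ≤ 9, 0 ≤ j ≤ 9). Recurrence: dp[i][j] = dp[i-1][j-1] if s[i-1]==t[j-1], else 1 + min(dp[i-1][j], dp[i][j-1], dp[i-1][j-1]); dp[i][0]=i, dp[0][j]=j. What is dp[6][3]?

4

   ''  A  T  C  A  C  C  T  C  C
''  0  1  2  3  4  5  6  7  8  9
 G  1  1  2  3  4  5  6  7  8  9
 C  2  2  2  2  3  4  5  6  7  8
 C  3  3  3  2  3  3  4  5  6  7
 T  4  4  3  3  3  4  4  4  5  6
 C  5  5  4  3  4  3  4  5  4  5
 C  6  6  5  4  4  4  3  4  5  4
 C  7  7  6  5  5  4  4  4  4  5
 C  8  8  7  6  6  5  4  5  4  4
 T  9  9  8  7  7  6  5  4  5  5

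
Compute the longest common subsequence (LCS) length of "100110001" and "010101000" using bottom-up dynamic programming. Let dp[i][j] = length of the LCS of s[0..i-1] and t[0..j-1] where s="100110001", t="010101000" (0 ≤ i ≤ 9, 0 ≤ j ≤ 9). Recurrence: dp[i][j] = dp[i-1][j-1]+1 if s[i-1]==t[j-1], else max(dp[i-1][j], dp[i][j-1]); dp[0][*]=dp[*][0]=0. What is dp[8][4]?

3

   ''  0  1  0  1  0  1  0  0  0
''  0  0  0  0  0  0  0  0  0  0
 1  0  0  1  1  1  1  1  1  1  1
 0  0  1  1  2  2  2  2  2  2  2
 0  0  1  1  2  2  3  3  3  3  3
 1  0  1  2  2  3  3  4  4  4  4
 1  0  1  2  2  3  3  4  4  4  4
 0  0  1  2  3  3  4  4  5  5  5
 0  0  1  2  3  3  4  4  5  6  6
 0  0  1  2  3  3  4  4  5  6  7
 1  0  1  2  3  4  4  5  5  6  7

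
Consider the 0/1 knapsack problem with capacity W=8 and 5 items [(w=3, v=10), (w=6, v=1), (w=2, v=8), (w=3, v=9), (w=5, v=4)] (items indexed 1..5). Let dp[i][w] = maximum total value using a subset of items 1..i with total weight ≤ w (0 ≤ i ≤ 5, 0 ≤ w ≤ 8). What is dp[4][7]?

19

i\w   0   1   2   3   4   5   6   7   8
  0   0   0   0   0   0   0   0   0   0
  1   0   0   0  10  10  10  10  10  10
  2   0   0   0  10  10  10  10  10  10
  3   0   0   8  10  10  18  18  18  18
  4   0   0   8  10  10  18  19  19  27
  5   0   0   8  10  10  18  19  19  27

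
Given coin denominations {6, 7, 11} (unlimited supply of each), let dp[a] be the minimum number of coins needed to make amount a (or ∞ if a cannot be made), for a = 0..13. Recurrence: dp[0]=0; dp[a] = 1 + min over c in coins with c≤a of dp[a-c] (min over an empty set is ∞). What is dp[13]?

 a  0  1  2  3  4  5  6  7  8  9 10 11 12 13
dp  0  -  -  -  -  -  1  1  -  -  -  1  2  2
(- denotes ∞ / unreachable)

2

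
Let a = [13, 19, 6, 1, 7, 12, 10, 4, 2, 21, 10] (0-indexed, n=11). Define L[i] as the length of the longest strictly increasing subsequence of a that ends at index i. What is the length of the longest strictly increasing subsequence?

4

   i    0    1    2    3    4    5    6    7    8    9   10
a[i]   13   19    6    1    7   12   10    4    2   21   10
L[i]    1    2    1    1    2    3    3    2    2    4    3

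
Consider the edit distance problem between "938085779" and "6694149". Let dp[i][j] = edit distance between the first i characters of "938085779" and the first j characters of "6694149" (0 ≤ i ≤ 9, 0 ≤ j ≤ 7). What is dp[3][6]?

   ''  6  6  9  4  1  4  9
''  0  1  2  3  4  5  6  7
 9  1  1  2  2  3  4  5  6
 3  2  2  2  3  3  4  5  6
 8  3  3  3  3  4  4  5  6
 0  4  4  4  4  4  5  5  6
 8  5  5  5  5  5  5  6  6
 5  6  6  6  6  6  6  6  7
 7  7  7  7  7  7  7  7  7
 7  8  8  8  8  8  8  8  8
 9  9  9  9  8  9  9  9  8

5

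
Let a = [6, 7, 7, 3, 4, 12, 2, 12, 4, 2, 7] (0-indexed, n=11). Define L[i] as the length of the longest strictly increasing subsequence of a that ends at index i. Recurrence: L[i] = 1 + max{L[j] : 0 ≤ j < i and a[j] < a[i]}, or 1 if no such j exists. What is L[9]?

   i    0    1    2    3    4    5    6    7    8    9   10
a[i]    6    7    7    3    4   12    2   12    4    2    7
L[i]    1    2    2    1    2    3    1    3    2    1    3

1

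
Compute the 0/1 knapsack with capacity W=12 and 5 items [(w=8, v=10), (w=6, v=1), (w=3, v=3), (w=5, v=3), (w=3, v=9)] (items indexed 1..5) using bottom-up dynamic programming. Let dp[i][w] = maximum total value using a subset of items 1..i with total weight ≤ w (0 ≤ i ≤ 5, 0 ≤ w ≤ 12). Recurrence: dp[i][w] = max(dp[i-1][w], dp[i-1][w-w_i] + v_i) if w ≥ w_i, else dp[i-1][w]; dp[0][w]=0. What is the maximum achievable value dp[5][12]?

19

i\w   0   1   2   3   4   5   6   7   8   9  10  11  12
  0   0   0   0   0   0   0   0   0   0   0   0   0   0
  1   0   0   0   0   0   0   0   0  10  10  10  10  10
  2   0   0   0   0   0   0   1   1  10  10  10  10  10
  3   0   0   0   3   3   3   3   3  10  10  10  13  13
  4   0   0   0   3   3   3   3   3  10  10  10  13  13
  5   0   0   0   9   9   9  12  12  12  12  12  19  19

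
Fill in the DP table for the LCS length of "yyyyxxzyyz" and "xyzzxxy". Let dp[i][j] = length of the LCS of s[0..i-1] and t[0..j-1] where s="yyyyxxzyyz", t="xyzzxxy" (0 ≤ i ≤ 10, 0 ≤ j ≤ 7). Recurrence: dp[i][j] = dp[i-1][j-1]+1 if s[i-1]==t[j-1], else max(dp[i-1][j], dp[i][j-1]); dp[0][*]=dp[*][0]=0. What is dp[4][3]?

1

   ''  x  y  z  z  x  x  y
''  0  0  0  0  0  0  0  0
 y  0  0  1  1  1  1  1  1
 y  0  0  1  1  1  1  1  2
 y  0  0  1  1  1  1  1  2
 y  0  0  1  1  1  1  1  2
 x  0  1  1  1  1  2  2  2
 x  0  1  1  1  1  2  3  3
 z  0  1  1  2  2  2  3  3
 y  0  1  2  2  2  2  3  4
 y  0  1  2  2  2  2  3  4
 z  0  1  2  3  3  3  3  4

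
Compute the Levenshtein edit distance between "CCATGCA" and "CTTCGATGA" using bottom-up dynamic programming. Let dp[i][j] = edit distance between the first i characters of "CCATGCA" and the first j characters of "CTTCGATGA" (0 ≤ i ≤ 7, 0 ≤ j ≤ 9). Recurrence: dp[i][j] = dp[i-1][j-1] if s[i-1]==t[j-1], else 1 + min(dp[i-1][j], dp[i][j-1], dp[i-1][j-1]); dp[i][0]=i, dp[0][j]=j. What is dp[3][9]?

6

   ''  C  T  T  C  G  A  T  G  A
''  0  1  2  3  4  5  6  7  8  9
 C  1  0  1  2  3  4  5  6  7  8
 C  2  1  1  2  2  3  4  5  6  7
 A  3  2  2  2  3  3  3  4  5  6
 T  4  3  2  2  3  4  4  3  4  5
 G  5  4  3  3  3  3  4  4  3  4
 C  6  5  4  4  3  4  4  5  4  4
 A  7  6  5  5  4  4  4  5  5  4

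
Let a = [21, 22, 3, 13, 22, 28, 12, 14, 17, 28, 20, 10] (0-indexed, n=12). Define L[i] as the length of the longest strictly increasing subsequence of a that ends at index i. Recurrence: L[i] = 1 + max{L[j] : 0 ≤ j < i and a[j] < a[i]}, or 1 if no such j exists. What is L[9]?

5

   i    0    1    2    3    4    5    6    7    8    9   10   11
a[i]   21   22    3   13   22   28   12   14   17   28   20   10
L[i]    1    2    1    2    3    4    2    3    4    5    5    2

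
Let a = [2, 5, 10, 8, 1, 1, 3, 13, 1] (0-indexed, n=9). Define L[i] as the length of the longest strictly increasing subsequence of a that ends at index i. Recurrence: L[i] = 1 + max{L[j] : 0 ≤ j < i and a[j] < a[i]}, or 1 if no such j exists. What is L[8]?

1

   i    0    1    2    3    4    5    6    7    8
a[i]    2    5   10    8    1    1    3   13    1
L[i]    1    2    3    3    1    1    2    4    1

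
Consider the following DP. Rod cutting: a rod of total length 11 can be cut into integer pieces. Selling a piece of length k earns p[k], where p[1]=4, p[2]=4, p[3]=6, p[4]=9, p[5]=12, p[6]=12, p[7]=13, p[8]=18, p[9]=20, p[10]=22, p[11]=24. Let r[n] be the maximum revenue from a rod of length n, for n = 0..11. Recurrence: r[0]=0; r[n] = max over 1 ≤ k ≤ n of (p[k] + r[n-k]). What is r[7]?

28

   n    0    1    2    3    4    5    6    7    8    9   10   11
r[n]    0    4    8   12   16   20   24   28   32   36   40   44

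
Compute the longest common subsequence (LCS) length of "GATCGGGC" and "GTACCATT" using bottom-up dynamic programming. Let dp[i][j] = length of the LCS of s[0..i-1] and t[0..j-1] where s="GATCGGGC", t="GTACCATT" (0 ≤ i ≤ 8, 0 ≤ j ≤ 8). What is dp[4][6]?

3

   ''  G  T  A  C  C  A  T  T
''  0  0  0  0  0  0  0  0  0
 G  0  1  1  1  1  1  1  1  1
 A  0  1  1  2  2  2  2  2  2
 T  0  1  2  2  2  2  2  3  3
 C  0  1  2  2  3  3  3  3  3
 G  0  1  2  2  3  3  3  3  3
 G  0  1  2  2  3  3  3  3  3
 G  0  1  2  2  3  3  3  3  3
 C  0  1  2  2  3  4  4  4  4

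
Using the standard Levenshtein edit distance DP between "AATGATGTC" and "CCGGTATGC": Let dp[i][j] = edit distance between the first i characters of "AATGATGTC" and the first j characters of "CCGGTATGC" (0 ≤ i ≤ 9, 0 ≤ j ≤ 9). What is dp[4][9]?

6

   ''  C  C  G  G  T  A  T  G  C
''  0  1  2  3  4  5  6  7  8  9
 A  1  1  2  3  4  5  5  6  7  8
 A  2  2  2  3  4  5  5  6  7  8
 T  3  3  3  3  4  4  5  5  6  7
 G  4  4  4  3  3  4  5  6  5  6
 A  5  5  5  4  4  4  4  5  6  6
 T  6  6  6  5  5  4  5  4  5  6
 G  7  7  7  6  5  5  5  5  4  5
 T  8  8  8  7  6  5  6  5  5  5
 C  9  8  8  8  7  6  6  6  6  5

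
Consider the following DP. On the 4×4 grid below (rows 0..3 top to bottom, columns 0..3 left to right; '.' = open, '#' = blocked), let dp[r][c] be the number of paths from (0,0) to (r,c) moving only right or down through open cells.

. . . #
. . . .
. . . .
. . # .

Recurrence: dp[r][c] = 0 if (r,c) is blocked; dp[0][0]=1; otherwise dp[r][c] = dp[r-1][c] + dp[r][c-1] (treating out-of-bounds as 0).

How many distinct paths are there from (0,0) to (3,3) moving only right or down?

9

r\c   0   1   2   3
  0   1   1   1   0
  1   1   2   3   3
  2   1   3   6   9
  3   1   4   0   9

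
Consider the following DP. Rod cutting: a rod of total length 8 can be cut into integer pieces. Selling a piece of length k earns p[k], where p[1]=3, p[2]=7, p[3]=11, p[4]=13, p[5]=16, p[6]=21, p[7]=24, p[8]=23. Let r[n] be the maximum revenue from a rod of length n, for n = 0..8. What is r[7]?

25

   n    0    1    2    3    4    5    6    7    8
r[n]    0    3    7   11   14   18   22   25   29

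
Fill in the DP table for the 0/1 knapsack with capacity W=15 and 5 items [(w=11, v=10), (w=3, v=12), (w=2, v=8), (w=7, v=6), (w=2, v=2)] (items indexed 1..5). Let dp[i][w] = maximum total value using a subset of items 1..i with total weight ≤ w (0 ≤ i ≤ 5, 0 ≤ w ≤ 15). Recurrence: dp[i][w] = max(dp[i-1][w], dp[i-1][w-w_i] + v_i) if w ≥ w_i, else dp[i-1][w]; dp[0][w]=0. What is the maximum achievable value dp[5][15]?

28

i\w   0   1   2   3   4   5   6   7   8   9  10  11  12  13  14  15
  0   0   0   0   0   0   0   0   0   0   0   0   0   0   0   0   0
  1   0   0   0   0   0   0   0   0   0   0   0  10  10  10  10  10
  2   0   0   0  12  12  12  12  12  12  12  12  12  12  12  22  22
  3   0   0   8  12  12  20  20  20  20  20  20  20  20  20  22  22
  4   0   0   8  12  12  20  20  20  20  20  20  20  26  26  26  26
  5   0   0   8  12  12  20  20  22  22  22  22  22  26  26  28  28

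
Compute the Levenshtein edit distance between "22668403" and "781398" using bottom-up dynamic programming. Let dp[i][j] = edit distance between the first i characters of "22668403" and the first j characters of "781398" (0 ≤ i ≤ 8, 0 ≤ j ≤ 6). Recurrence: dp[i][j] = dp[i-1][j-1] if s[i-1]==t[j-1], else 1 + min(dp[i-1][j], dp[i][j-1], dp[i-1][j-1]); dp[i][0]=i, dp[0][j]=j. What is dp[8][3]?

7

   ''  7  8  1  3  9  8
''  0  1  2  3  4  5  6
 2  1  1  2  3  4  5  6
 2  2  2  2  3  4  5  6
 6  3  3  3  3  4  5  6
 6  4  4  4  4  4  5  6
 8  5  5  4  5  5  5  5
 4  6  6  5  5  6  6  6
 0  7  7  6  6  6  7  7
 3  8  8  7  7  6  7  8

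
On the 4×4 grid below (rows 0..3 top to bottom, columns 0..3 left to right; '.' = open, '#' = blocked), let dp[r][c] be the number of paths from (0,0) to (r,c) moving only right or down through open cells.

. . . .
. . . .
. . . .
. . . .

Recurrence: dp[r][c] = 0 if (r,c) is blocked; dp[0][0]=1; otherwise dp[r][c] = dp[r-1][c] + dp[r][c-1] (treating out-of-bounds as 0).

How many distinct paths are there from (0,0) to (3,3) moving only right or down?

20

r\c   0   1   2   3
  0   1   1   1   1
  1   1   2   3   4
  2   1   3   6  10
  3   1   4  10  20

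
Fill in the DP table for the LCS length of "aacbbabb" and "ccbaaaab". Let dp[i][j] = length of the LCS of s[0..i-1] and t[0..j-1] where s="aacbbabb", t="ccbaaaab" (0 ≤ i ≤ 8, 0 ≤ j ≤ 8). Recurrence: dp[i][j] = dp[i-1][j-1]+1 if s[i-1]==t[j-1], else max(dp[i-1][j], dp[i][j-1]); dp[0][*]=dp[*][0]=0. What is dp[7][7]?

   ''  c  c  b  a  a  a  a  b
''  0  0  0  0  0  0  0  0  0
 a  0  0  0  0  1  1  1  1  1
 a  0  0  0  0  1  2  2  2  2
 c  0  1  1  1  1  2  2  2  2
 b  0  1  1  2  2  2  2  2  3
 b  0  1  1  2  2  2  2  2  3
 a  0  1  1  2  3  3  3  3  3
 b  0  1  1  2  3  3  3  3  4
 b  0  1  1  2  3  3  3  3  4

3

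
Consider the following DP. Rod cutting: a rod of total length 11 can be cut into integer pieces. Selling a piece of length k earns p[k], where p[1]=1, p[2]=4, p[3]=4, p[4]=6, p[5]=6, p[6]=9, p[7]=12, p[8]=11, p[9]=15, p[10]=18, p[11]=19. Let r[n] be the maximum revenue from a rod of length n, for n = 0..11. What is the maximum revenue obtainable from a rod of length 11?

21

   n    0    1    2    3    4    5    6    7    8    9   10   11
r[n]    0    1    4    5    8    9   12   13   16   17   20   21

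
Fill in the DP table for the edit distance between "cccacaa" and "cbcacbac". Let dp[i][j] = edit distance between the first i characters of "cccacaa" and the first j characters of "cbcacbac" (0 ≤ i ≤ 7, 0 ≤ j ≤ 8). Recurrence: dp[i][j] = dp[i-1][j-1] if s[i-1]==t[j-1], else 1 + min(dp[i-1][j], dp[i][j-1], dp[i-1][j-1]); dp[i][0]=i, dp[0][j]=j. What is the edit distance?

   ''  c  b  c  a  c  b  a  c
''  0  1  2  3  4  5  6  7  8
 c  1  0  1  2  3  4  5  6  7
 c  2  1  1  1  2  3  4  5  6
 c  3  2  2  1  2  2  3  4  5
 a  4  3  3  2  1  2  3  3  4
 c  5  4  4  3  2  1  2  3  3
 a  6  5  5  4  3  2  2  2  3
 a  7  6  6  5  4  3  3  2  3

3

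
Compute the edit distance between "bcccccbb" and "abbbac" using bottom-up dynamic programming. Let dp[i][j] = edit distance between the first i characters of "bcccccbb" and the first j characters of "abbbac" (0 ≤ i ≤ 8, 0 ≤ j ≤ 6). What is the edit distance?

   ''  a  b  b  b  a  c
''  0  1  2  3  4  5  6
 b  1  1  1  2  3  4  5
 c  2  2  2  2  3  4  4
 c  3  3  3  3  3  4  4
 c  4  4  4  4  4  4  4
 c  5  5  5  5  5  5  4
 c  6  6  6  6  6  6  5
 b  7  7  6  6  6  7  6
 b  8  8  7  6  6  7  7

7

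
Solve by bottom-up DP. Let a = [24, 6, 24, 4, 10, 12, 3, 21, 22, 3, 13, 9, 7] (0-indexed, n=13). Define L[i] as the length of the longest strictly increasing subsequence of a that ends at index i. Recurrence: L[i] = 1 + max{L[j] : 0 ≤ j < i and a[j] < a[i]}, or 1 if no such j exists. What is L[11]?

   i    0    1    2    3    4    5    6    7    8    9   10   11   12
a[i]   24    6   24    4   10   12    3   21   22    3   13    9    7
L[i]    1    1    2    1    2    3    1    4    5    1    4    2    2

2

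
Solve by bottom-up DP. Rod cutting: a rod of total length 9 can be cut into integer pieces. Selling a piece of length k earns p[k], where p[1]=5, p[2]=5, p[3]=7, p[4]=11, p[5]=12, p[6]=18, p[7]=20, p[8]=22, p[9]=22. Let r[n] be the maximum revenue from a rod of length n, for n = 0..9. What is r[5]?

   n    0    1    2    3    4    5    6    7    8    9
r[n]    0    5   10   15   20   25   30   35   40   45

25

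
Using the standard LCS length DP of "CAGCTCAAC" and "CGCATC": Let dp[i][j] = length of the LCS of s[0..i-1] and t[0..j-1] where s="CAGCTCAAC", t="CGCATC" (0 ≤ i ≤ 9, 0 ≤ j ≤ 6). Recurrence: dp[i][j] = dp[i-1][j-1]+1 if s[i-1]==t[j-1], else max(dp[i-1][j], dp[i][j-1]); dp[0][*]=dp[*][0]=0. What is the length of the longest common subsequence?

5

   ''  C  G  C  A  T  C
''  0  0  0  0  0  0  0
 C  0  1  1  1  1  1  1
 A  0  1  1  1  2  2  2
 G  0  1  2  2  2  2  2
 C  0  1  2  3  3  3  3
 T  0  1  2  3  3  4  4
 C  0  1  2  3  3  4  5
 A  0  1  2  3  4  4  5
 A  0  1  2  3  4  4  5
 C  0  1  2  3  4  4  5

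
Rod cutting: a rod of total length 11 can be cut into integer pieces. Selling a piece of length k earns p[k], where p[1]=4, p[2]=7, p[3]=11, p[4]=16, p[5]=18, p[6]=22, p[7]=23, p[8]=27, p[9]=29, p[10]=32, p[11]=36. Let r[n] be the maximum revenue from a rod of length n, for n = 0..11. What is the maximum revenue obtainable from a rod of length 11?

   n    0    1    2    3    4    5    6    7    8    9   10   11
r[n]    0    4    8   12   16   20   24   28   32   36   40   44

44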